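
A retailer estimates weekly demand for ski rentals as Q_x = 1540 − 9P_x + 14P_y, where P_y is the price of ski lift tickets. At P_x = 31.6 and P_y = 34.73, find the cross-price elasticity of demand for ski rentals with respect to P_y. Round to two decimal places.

0.28

At P_x = 31.6 and P_y = 34.73: Q_x = 1741.82.
∂Q_x/∂P_y = 14.
ε = (∂Q_x/∂P_y)(P_y/Q_x) = 14 × (34.73/1741.82) ≈ 0.28.
Since ε > 0, ski rentals and ski lift tickets are substitutes.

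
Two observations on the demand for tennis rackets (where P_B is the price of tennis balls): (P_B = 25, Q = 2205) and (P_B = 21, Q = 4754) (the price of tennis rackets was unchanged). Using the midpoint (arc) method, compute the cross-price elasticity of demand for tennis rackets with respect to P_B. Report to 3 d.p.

-4.212

ΔQ_A = 4754 − 2205 = 2549; ΔP_B = 21 − 25 = -4.
Midpoints: Q̄_A = 3479.5, P̄_B = 23.00.
ε = (ΔQ_A/Q̄_A)/(ΔP_B/P̄_B) = (2549/3479.5)/(-4/23.00) ≈ -4.212.
ε < 0: tennis rackets and tennis balls are complements.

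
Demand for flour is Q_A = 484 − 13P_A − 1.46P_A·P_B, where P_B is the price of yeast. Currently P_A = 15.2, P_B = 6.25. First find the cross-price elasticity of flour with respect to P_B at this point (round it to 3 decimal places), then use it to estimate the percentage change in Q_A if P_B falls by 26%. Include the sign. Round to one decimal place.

At P_A = 15.2, P_B = 6.25: Q_A = 147.7.
∂Q_A/∂P_B = -1.46P_A = -22.1920.
ε = (∂Q_A/∂P_B)(P_B/Q_A) = -22.1920 × 6.25/147.7 ≈ -0.939.
%ΔQ_A ≈ ε × %ΔP_B = -0.939 × (-26%) = 24.4%.

24.4%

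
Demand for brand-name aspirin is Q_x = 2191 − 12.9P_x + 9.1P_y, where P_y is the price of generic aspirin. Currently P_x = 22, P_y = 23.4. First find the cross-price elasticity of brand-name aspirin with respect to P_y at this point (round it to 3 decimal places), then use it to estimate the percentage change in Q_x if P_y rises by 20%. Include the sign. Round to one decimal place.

2.0%

At P_x = 22, P_y = 23.4: Q_x = 2120.14.
∂Q_x/∂P_y = 9.1.
ε = (∂Q_x/∂P_y)(P_y/Q_x) = 9.1000 × 23.4/2120.14 ≈ 0.100.
%ΔQ_x ≈ ε × %ΔP_y = 0.100 × (20%) = 2.0%.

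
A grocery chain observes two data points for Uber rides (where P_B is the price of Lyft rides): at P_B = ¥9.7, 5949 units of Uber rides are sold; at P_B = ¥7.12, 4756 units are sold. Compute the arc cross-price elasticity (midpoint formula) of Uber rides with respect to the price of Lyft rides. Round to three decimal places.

0.727

ΔQ_A = 4756 − 5949 = -1193; ΔP_B = 7.12 − 9.7 = -2.58.
Midpoints: Q̄_A = 5352.5, P̄_B = 8.41.
ε = (ΔQ_A/Q̄_A)/(ΔP_B/P̄_B) = (-1193/5352.5)/(-2.58/8.41) ≈ 0.727.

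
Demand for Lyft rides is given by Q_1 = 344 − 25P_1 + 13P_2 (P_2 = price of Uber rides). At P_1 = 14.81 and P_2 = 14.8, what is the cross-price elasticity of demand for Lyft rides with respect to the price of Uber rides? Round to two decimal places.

At P_1 = 14.81 and P_2 = 14.8: Q_1 = 166.15.
∂Q_1/∂P_2 = 13.
ε = (∂Q_1/∂P_2)(P_2/Q_1) = 13 × (14.8/166.15) ≈ 1.16.
Since ε > 0, Lyft rides and Uber rides are substitutes.

1.16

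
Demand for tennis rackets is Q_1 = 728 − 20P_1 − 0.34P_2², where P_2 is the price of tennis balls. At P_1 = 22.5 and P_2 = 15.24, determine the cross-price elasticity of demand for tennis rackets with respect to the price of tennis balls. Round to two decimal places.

-0.79

At P_1 = 22.5 and P_2 = 15.24: Q_1 = 199.032.
∂Q_1/∂P_2 = -0.68P_2 = -0.68(15.24) = -10.3632.
ε = (∂Q_1/∂P_2)(P_2/Q_1) = -10.3632 × (15.24/199.032) ≈ -0.79.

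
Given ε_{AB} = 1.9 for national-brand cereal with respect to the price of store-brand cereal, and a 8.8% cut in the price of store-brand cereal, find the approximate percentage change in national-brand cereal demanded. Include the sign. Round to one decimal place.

%ΔQ ≈ ε × %ΔP of store-brand cereal = 1.9 × (-8.8%) = -16.7%.
Demand for national-brand cereal falls by about 16.7%.

-16.7%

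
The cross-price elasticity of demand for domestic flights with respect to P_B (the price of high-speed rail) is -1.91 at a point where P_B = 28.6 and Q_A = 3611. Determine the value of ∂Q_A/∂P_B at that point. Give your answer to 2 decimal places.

ε = (∂Q_A/∂P_B)·(P_B/Q_A) ⇒ ∂Q_A/∂P_B = ε·Q_A/P_B = -1.91 × 3611/28.6 ≈ -241.15.

-241.15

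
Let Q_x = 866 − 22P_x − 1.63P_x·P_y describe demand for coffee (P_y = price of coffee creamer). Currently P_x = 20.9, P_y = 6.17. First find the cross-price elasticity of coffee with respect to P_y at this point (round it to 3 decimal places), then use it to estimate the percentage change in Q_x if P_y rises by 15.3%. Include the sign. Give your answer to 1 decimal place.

-16.4%

At P_x = 20.9, P_y = 6.17: Q_x = 196.007.
∂Q_x/∂P_y = -1.63P_x = -34.0670.
ε = (∂Q_x/∂P_y)(P_y/Q_x) = -34.0670 × 6.17/196.007 ≈ -1.072.
%ΔQ_x ≈ ε × %ΔP_y = -1.072 × (15.3%) = -16.4%.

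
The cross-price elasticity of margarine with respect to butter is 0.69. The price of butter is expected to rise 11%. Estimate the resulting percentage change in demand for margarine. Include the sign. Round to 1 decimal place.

%ΔQ ≈ ε × %ΔP of butter = 0.69 × (11%) = 7.6%.
Demand for margarine rises by about 7.6%.

7.6%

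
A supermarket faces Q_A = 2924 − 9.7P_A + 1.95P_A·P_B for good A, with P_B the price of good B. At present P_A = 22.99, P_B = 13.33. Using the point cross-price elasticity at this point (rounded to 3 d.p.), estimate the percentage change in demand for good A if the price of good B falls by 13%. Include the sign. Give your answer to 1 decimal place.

At P_A = 22.99, P_B = 13.33: Q_A = 3298.588.
∂Q_A/∂P_B = 1.95P_A = 44.8305.
ε = (∂Q_A/∂P_B)(P_B/Q_A) = 44.8305 × 13.33/3298.588 ≈ 0.181.
%ΔQ_A ≈ ε × %ΔP_B = 0.181 × (-13%) = -2.4%.

-2.4%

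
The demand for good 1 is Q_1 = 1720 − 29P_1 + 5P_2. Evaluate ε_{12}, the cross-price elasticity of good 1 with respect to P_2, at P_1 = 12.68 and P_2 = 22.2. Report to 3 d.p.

At P_1 = 12.68 and P_2 = 22.2: Q_1 = 1463.28.
∂Q_1/∂P_2 = 5.
ε = (∂Q_1/∂P_2)(P_2/Q_1) = 5 × (22.2/1463.28) ≈ 0.076.

0.076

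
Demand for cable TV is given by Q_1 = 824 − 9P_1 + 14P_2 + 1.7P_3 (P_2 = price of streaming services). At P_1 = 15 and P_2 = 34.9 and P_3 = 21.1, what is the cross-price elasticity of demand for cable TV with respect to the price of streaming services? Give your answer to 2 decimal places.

0.40

At P_1 = 15 and P_2 = 34.9 and P_3 = 21.1: Q_1 = 1213.47.
∂Q_1/∂P_2 = 14.
ε = (∂Q_1/∂P_2)(P_2/Q_1) = 14 × (34.9/1213.47) ≈ 0.40.
Since ε > 0, cable TV and streaming services are substitutes.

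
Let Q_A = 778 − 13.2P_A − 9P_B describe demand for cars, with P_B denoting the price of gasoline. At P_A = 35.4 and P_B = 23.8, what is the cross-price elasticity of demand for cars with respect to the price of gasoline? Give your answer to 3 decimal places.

-2.219

At P_A = 35.4 and P_B = 23.8: Q_A = 96.52.
∂Q_A/∂P_B = -9.
ε = (∂Q_A/∂P_B)(P_B/Q_A) = -9 × (23.8/96.52) ≈ -2.219.
Since ε < 0, cars and gasoline are complements.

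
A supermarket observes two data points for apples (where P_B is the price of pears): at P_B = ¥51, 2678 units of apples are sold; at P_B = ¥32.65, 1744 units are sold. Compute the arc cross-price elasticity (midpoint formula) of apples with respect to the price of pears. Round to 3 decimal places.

ΔQ_A = 1744 − 2678 = -934; ΔP_B = 32.65 − 51 = -18.35.
Midpoints: Q̄_A = 2211.0, P̄_B = 41.83.
ε = (ΔQ_A/Q̄_A)/(ΔP_B/P̄_B) = (-934/2211.0)/(-18.35/41.83) ≈ 0.963.

0.963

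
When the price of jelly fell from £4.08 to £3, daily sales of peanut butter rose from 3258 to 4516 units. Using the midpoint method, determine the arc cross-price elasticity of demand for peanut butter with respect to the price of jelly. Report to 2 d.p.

-1.06

ΔQ_A = 4516 − 3258 = 1258; ΔP_B = 3 − 4.08 = -1.08.
Midpoints: Q̄_A = 3887.0, P̄_B = 3.54.
ε = (ΔQ_A/Q̄_A)/(ΔP_B/P̄_B) = (1258/3887.0)/(-1.08/3.54) ≈ -1.06.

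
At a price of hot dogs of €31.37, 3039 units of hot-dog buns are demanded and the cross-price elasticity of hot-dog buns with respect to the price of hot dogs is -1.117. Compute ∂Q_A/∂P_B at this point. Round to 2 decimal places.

ε = (∂Q_A/∂P_B)·(P_B/Q_A) ⇒ ∂Q_A/∂P_B = ε·Q_A/P_B = -1.117 × 3039/31.37 ≈ -108.21.

-108.21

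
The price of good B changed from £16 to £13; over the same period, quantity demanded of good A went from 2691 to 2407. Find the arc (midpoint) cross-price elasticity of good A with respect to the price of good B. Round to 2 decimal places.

ΔQ_A = 2407 − 2691 = -284; ΔP_B = 13 − 16 = -3.
Midpoints: Q̄_A = 2549.0, P̄_B = 14.50.
ε = (ΔQ_A/Q̄_A)/(ΔP_B/P̄_B) = (-284/2549.0)/(-3/14.50) ≈ 0.54.

0.54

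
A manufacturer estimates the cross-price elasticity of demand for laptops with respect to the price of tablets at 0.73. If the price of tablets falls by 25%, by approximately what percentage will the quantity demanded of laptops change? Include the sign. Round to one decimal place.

%ΔQ ≈ ε × %ΔP of tablets = 0.73 × (-25%) = -18.3%.

-18.3%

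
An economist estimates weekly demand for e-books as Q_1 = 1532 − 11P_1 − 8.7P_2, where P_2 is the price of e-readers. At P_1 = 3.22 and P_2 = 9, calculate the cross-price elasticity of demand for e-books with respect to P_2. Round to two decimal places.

At P_1 = 3.22 and P_2 = 9: Q_1 = 1418.28.
∂Q_1/∂P_2 = -8.7.
ε = (∂Q_1/∂P_2)(P_2/Q_1) = -8.7 × (9/1418.28) ≈ -0.06.
Since ε < 0, e-books and e-readers are complements.

-0.06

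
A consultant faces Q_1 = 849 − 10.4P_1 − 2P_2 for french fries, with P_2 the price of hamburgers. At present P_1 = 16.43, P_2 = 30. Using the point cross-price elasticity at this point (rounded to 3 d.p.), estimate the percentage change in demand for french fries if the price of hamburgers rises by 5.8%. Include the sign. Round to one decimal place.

-0.6%

At P_1 = 16.43, P_2 = 30: Q_1 = 618.128.
∂Q_1/∂P_2 = -2.
ε = (∂Q_1/∂P_2)(P_2/Q_1) = -2.0000 × 30/618.128 ≈ -0.097.
%ΔQ_1 ≈ ε × %ΔP_2 = -0.097 × (5.8%) = -0.6%.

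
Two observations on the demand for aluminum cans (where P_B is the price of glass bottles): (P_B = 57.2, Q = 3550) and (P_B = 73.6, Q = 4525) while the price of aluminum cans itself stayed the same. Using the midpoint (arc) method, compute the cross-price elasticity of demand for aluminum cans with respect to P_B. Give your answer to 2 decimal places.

0.96

ΔQ_A = 4525 − 3550 = 975; ΔP_B = 73.6 − 57.2 = 16.4.
Midpoints: Q̄_A = 4037.5, P̄_B = 65.40.
ε = (ΔQ_A/Q̄_A)/(ΔP_B/P̄_B) = (975/4037.5)/(16.4/65.40) ≈ 0.96.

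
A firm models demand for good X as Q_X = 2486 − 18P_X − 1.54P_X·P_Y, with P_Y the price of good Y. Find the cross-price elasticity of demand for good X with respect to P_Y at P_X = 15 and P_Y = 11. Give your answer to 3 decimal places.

-0.130

At P_X = 15 and P_Y = 11: Q_X = 1961.9.
∂Q_X/∂P_Y = -1.54P_X = -1.54(15) = -23.1000.
ε = (∂Q_X/∂P_Y)(P_Y/Q_X) = -23.1000 × (11/1961.9) ≈ -0.130.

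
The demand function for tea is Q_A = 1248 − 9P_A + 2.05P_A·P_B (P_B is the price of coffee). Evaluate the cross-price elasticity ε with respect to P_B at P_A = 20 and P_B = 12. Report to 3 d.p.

0.315

At P_A = 20 and P_B = 12: Q_A = 1560.
∂Q_A/∂P_B = 2.05P_A = 2.05(20) = 41.0000.
ε = (∂Q_A/∂P_B)(P_B/Q_A) = 41.0000 × (12/1560) ≈ 0.315.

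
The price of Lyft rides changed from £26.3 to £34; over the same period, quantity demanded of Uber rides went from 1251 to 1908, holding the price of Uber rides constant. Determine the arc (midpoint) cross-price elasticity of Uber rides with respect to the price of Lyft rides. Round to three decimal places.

ΔQ_A = 1908 − 1251 = 657; ΔP_B = 34 − 26.3 = 7.7.
Midpoints: Q̄_A = 1579.5, P̄_B = 30.15.
ε = (ΔQ_A/Q̄_A)/(ΔP_B/P̄_B) = (657/1579.5)/(7.7/30.15) ≈ 1.629.

1.629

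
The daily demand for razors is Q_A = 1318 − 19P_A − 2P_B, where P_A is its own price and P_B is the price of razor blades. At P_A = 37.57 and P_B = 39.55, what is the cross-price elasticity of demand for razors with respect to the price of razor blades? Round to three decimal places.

At P_A = 37.57 and P_B = 39.55: Q_A = 525.07.
∂Q_A/∂P_B = -2.
ε = (∂Q_A/∂P_B)(P_B/Q_A) = -2 × (39.55/525.07) ≈ -0.151.

-0.151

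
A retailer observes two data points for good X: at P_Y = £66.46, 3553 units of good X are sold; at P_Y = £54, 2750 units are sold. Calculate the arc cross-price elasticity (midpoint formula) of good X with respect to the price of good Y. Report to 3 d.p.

ΔQ_X = 2750 − 3553 = -803; ΔP_Y = 54 − 66.46 = -12.46.
Midpoints: Q̄_X = 3151.5, P̄_Y = 60.23.
ε = (ΔQ_X/Q̄_X)/(ΔP_Y/P̄_Y) = (-803/3151.5)/(-12.46/60.23) ≈ 1.232.
ε > 0: good X and good Y are substitutes.

1.232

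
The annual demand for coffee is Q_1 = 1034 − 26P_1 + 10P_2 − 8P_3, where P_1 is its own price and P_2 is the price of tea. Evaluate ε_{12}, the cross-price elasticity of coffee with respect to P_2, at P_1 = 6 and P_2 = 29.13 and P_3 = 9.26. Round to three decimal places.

At P_1 = 6 and P_2 = 29.13 and P_3 = 9.26: Q_1 = 1095.22.
∂Q_1/∂P_2 = 10.
ε = (∂Q_1/∂P_2)(P_2/Q_1) = 10 × (29.13/1095.22) ≈ 0.266.

0.266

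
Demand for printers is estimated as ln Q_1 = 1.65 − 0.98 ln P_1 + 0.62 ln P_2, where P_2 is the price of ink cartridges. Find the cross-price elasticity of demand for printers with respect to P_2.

0.62

In a log-linear (constant-elasticity) demand function, the coefficient on ln P_2 is the cross-price elasticity.
ε = 0.62. Positive, so printers and ink cartridges are substitutes.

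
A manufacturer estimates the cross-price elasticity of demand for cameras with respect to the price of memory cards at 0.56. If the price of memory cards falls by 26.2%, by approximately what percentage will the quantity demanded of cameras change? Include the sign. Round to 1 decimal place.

%ΔQ ≈ ε × %ΔP of memory cards = 0.56 × (-26.2%) = -14.7%.
Demand for cameras falls by about 14.7%.

-14.7%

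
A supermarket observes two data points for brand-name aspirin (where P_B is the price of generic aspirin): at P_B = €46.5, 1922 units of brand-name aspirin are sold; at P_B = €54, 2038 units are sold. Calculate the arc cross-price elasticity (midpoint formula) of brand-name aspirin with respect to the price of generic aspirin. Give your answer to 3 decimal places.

ΔQ_A = 2038 − 1922 = 116; ΔP_B = 54 − 46.5 = 7.5.
Midpoints: Q̄_A = 1980.0, P̄_B = 50.25.
ε = (ΔQ_A/Q̄_A)/(ΔP_B/P̄_B) = (116/1980.0)/(7.5/50.25) ≈ 0.393.
ε > 0: brand-name aspirin and generic aspirin are substitutes.

0.393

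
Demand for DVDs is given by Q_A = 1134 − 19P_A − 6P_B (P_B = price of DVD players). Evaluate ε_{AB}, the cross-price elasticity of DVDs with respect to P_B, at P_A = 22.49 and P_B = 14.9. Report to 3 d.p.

At P_A = 22.49 and P_B = 14.9: Q_A = 617.29.
∂Q_A/∂P_B = -6.
ε = (∂Q_A/∂P_B)(P_B/Q_A) = -6 × (14.9/617.29) ≈ -0.145.
Since ε < 0, DVDs and DVD players are complements.

-0.145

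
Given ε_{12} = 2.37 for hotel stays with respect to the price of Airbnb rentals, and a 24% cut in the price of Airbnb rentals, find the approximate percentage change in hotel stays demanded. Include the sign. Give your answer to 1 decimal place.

%ΔQ ≈ ε × %ΔP of Airbnb rentals = 2.37 × (-24%) = -56.9%.

-56.9%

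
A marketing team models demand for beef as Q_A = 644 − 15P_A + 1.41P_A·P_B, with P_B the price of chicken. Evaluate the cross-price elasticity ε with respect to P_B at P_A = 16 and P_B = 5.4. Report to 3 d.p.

At P_A = 16 and P_B = 5.4: Q_A = 525.824.
∂Q_A/∂P_B = 1.41P_A = 1.41(16) = 22.5600.
ε = (∂Q_A/∂P_B)(P_B/Q_A) = 22.5600 × (5.4/525.824) ≈ 0.232.
ε > 0: substitutes.

0.232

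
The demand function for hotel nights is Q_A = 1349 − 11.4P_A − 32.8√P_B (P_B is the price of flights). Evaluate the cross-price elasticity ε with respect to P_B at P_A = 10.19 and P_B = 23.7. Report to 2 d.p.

-0.07

At P_A = 10.19 and P_B = 23.7: Q_A = 1073.155.
∂Q_A/∂P_B = -32.8/(2√P_B) = -32.8/(2√23.7) = -3.3688.
ε = (∂Q_A/∂P_B)(P_B/Q_A) = -3.3688 × (23.7/1073.155) ≈ -0.07.
ε < 0: complements.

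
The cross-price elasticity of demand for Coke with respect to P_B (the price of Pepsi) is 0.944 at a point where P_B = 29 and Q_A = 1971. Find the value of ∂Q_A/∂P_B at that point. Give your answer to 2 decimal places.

ε = (∂Q_A/∂P_B)·(P_B/Q_A) ⇒ ∂Q_A/∂P_B = ε·Q_A/P_B = 0.944 × 1971/29 ≈ 64.16.

64.16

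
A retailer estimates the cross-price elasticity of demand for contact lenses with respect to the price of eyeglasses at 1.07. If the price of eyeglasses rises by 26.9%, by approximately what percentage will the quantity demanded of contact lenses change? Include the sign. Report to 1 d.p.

28.8%

%ΔQ ≈ ε × %ΔP of eyeglasses = 1.07 × (26.9%) = 28.8%.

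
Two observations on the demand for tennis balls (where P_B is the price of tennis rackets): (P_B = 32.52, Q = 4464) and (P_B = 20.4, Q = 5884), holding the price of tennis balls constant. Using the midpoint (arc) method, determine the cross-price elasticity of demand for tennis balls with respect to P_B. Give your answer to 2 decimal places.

ΔQ_A = 5884 − 4464 = 1420; ΔP_B = 20.4 − 32.52 = -12.12.
Midpoints: Q̄_A = 5174.0, P̄_B = 26.46.
ε = (ΔQ_A/Q̄_A)/(ΔP_B/P̄_B) = (1420/5174.0)/(-12.12/26.46) ≈ -0.60.

-0.60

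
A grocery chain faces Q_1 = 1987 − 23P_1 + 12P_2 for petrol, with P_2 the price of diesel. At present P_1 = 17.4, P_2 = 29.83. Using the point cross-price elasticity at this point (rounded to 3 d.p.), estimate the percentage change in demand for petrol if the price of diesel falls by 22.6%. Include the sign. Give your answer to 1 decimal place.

-4.2%

At P_1 = 17.4, P_2 = 29.83: Q_1 = 1944.76.
∂Q_1/∂P_2 = 12.
ε = (∂Q_1/∂P_2)(P_2/Q_1) = 12.0000 × 29.83/1944.76 ≈ 0.184.
%ΔQ_1 ≈ ε × %ΔP_2 = 0.184 × (-22.6%) = -4.2%.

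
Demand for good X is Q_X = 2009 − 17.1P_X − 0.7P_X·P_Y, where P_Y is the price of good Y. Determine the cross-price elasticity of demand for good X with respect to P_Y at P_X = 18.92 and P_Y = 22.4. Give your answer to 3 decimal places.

-0.214

At P_X = 18.92 and P_Y = 22.4: Q_X = 1388.802.
∂Q_X/∂P_Y = -0.7P_X = -0.7(18.92) = -13.2440.
ε = (∂Q_X/∂P_Y)(P_Y/Q_X) = -13.2440 × (22.4/1388.802) ≈ -0.214.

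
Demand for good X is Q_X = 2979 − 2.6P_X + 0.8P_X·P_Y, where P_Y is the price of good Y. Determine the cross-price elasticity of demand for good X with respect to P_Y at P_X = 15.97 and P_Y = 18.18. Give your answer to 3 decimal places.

At P_X = 15.97 and P_Y = 18.18: Q_X = 3169.746.
∂Q_X/∂P_Y = 0.8P_X = 0.8(15.97) = 12.7760.
ε = (∂Q_X/∂P_Y)(P_Y/Q_X) = 12.7760 × (18.18/3169.746) ≈ 0.073.

0.073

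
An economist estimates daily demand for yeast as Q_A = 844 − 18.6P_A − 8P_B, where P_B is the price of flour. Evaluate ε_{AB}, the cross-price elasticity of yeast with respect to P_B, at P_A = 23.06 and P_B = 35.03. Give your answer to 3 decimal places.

-2.078

At P_A = 23.06 and P_B = 35.03: Q_A = 134.844.
∂Q_A/∂P_B = -8.
ε = (∂Q_A/∂P_B)(P_B/Q_A) = -8 × (35.03/134.844) ≈ -2.078.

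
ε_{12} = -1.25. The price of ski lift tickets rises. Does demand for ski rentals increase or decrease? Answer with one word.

decrease

ε < 0 and the price of ski lift tickets rises, so the quantity of ski rentals moves in the opposite direction: it decreases.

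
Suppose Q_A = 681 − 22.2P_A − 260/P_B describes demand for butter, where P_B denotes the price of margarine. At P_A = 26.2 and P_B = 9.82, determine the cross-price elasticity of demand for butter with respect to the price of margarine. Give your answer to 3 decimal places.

At P_A = 26.2 and P_B = 9.82: Q_A = 72.883.
∂Q_A/∂P_B = 260/P_B² = 2.6962.
ε = (∂Q_A/∂P_B)(P_B/Q_A) = 2.6962 × (9.82/72.883) ≈ 0.363.
ε > 0: substitutes.

0.363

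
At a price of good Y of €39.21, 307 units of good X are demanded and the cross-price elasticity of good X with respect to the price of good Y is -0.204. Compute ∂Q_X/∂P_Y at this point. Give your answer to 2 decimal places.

-1.60

ε = (∂Q_X/∂P_Y)·(P_Y/Q_X) ⇒ ∂Q_X/∂P_Y = ε·Q_X/P_Y = -0.204 × 307/39.21 ≈ -1.60.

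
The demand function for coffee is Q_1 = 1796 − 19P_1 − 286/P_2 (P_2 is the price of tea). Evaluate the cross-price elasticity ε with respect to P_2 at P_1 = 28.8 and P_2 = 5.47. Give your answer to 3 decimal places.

0.044

At P_1 = 28.8 and P_2 = 5.47: Q_1 = 1196.515.
∂Q_1/∂P_2 = 286/P_2² = 9.5585.
ε = (∂Q_1/∂P_2)(P_2/Q_1) = 9.5585 × (5.47/1196.515) ≈ 0.044.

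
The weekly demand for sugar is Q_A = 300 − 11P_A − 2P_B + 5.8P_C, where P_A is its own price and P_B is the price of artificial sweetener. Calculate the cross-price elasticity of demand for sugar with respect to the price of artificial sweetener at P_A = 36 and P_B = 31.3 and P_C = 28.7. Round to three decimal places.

At P_A = 36 and P_B = 31.3 and P_C = 28.7: Q_A = 7.86.
∂Q_A/∂P_B = -2.
ε = (∂Q_A/∂P_B)(P_B/Q_A) = -2 × (31.3/7.86) ≈ -7.964.
Since ε < 0, sugar and artificial sweetener are complements.

-7.964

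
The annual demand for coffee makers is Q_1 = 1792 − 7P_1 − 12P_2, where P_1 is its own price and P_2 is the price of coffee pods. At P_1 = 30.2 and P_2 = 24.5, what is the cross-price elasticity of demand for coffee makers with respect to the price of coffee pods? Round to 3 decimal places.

At P_1 = 30.2 and P_2 = 24.5: Q_1 = 1286.6.
∂Q_1/∂P_2 = -12.
ε = (∂Q_1/∂P_2)(P_2/Q_1) = -12 × (24.5/1286.6) ≈ -0.229.

-0.229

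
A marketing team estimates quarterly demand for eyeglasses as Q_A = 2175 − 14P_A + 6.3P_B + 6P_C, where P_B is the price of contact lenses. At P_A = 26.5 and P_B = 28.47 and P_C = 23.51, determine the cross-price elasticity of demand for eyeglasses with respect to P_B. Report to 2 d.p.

0.08

At P_A = 26.5 and P_B = 28.47 and P_C = 23.51: Q_A = 2124.421.
∂Q_A/∂P_B = 6.3.
ε = (∂Q_A/∂P_B)(P_B/Q_A) = 6.3 × (28.47/2124.421) ≈ 0.08.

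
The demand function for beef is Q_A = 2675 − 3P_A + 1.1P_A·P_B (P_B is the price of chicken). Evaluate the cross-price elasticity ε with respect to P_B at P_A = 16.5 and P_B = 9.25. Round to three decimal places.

At P_A = 16.5 and P_B = 9.25: Q_A = 2793.387.
∂Q_A/∂P_B = 1.1P_A = 1.1(16.5) = 18.1500.
ε = (∂Q_A/∂P_B)(P_B/Q_A) = 18.1500 × (9.25/2793.387) ≈ 0.060.

0.060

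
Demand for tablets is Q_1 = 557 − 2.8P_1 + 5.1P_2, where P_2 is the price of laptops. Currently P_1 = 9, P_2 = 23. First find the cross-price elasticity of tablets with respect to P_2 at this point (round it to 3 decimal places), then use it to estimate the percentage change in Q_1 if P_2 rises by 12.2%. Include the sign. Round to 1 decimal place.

At P_1 = 9, P_2 = 23: Q_1 = 649.1.
∂Q_1/∂P_2 = 5.1.
ε = (∂Q_1/∂P_2)(P_2/Q_1) = 5.1000 × 23/649.1 ≈ 0.181.
%ΔQ_1 ≈ ε × %ΔP_2 = 0.181 × (12.2%) = 2.2%.

2.2%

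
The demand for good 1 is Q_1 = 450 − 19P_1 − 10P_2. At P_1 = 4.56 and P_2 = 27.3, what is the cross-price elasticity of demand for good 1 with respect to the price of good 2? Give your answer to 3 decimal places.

-3.021

At P_1 = 4.56 and P_2 = 27.3: Q_1 = 90.36.
∂Q_1/∂P_2 = -10.
ε = (∂Q_1/∂P_2)(P_2/Q_1) = -10 × (27.3/90.36) ≈ -3.021.
Since ε < 0, good 1 and good 2 are complements.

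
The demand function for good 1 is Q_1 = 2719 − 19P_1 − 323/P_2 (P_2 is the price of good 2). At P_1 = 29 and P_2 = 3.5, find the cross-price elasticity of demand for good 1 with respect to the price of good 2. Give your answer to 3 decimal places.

At P_1 = 29 and P_2 = 3.5: Q_1 = 2075.714.
∂Q_1/∂P_2 = 323/P_2² = 26.3673.
ε = (∂Q_1/∂P_2)(P_2/Q_1) = 26.3673 × (3.5/2075.714) ≈ 0.044.

0.044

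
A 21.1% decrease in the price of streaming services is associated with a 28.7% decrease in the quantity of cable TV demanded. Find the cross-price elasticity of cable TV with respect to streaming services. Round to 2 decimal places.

ε = (%ΔQ of cable TV) / (%ΔP of streaming services) = (-28.7%) / (-21.1%) ≈ 1.36.

1.36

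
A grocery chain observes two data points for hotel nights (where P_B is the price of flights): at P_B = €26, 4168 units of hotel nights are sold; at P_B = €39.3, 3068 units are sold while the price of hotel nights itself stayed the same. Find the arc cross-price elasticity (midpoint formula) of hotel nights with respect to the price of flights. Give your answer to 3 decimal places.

-0.746

ΔQ_A = 3068 − 4168 = -1100; ΔP_B = 39.3 − 26 = 13.3.
Midpoints: Q̄_A = 3618.0, P̄_B = 32.65.
ε = (ΔQ_A/Q̄_A)/(ΔP_B/P̄_B) = (-1100/3618.0)/(13.3/32.65) ≈ -0.746.
ε < 0: hotel nights and flights are complements.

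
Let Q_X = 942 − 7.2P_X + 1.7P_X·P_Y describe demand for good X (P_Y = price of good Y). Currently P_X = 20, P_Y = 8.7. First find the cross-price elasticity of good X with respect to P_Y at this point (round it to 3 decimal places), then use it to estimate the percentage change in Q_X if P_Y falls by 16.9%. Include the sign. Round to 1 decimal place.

At P_X = 20, P_Y = 8.7: Q_X = 1093.8.
∂Q_X/∂P_Y = 1.7P_X = 34.0000.
ε = (∂Q_X/∂P_Y)(P_Y/Q_X) = 34.0000 × 8.7/1093.8 ≈ 0.270.
%ΔQ_X ≈ ε × %ΔP_Y = 0.270 × (-16.9%) = -4.6%.

-4.6%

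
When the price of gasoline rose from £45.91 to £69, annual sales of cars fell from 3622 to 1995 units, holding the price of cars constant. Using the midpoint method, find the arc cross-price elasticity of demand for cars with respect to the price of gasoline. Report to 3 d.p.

-1.442

ΔQ_A = 1995 − 3622 = -1627; ΔP_B = 69 − 45.91 = 23.09.
Midpoints: Q̄_A = 2808.5, P̄_B = 57.45.
ε = (ΔQ_A/Q̄_A)/(ΔP_B/P̄_B) = (-1627/2808.5)/(23.09/57.45) ≈ -1.442.
ε < 0: cars and gasoline are complements.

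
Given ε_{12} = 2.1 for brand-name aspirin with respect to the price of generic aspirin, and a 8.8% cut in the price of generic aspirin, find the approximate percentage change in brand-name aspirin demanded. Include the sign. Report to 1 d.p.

%ΔQ ≈ ε × %ΔP of generic aspirin = 2.1 × (-8.8%) = -18.5%.
Demand for brand-name aspirin falls by about 18.5%.

-18.5%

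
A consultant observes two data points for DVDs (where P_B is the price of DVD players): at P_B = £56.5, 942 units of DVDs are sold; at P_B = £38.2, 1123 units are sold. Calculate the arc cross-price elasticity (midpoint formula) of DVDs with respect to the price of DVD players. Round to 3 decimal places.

-0.454

ΔQ_A = 1123 − 942 = 181; ΔP_B = 38.2 − 56.5 = -18.3.
Midpoints: Q̄_A = 1032.5, P̄_B = 47.35.
ε = (ΔQ_A/Q̄_A)/(ΔP_B/P̄_B) = (181/1032.5)/(-18.3/47.35) ≈ -0.454.
ε < 0: DVDs and DVD players are complements.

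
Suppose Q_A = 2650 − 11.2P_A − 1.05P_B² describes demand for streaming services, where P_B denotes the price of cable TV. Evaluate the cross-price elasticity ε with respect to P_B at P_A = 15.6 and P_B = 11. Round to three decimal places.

-0.108

At P_A = 15.6 and P_B = 11: Q_A = 2348.23.
∂Q_A/∂P_B = -2.1P_B = -2.1(11) = -23.1000.
ε = (∂Q_A/∂P_B)(P_B/Q_A) = -23.1000 × (11/2348.23) ≈ -0.108.
ε < 0: complements.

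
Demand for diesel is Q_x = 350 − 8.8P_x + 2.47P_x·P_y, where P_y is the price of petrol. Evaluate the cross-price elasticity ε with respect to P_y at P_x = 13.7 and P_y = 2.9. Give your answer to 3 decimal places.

0.300

At P_x = 13.7 and P_y = 2.9: Q_x = 327.573.
∂Q_x/∂P_y = 2.47P_x = 2.47(13.7) = 33.8390.
ε = (∂Q_x/∂P_y)(P_y/Q_x) = 33.8390 × (2.9/327.573) ≈ 0.300.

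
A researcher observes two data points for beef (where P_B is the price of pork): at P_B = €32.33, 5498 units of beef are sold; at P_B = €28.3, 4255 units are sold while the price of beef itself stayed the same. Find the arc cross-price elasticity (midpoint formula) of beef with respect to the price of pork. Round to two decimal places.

ΔQ_A = 4255 − 5498 = -1243; ΔP_B = 28.3 − 32.33 = -4.03.
Midpoints: Q̄_A = 4876.5, P̄_B = 30.31.
ε = (ΔQ_A/Q̄_A)/(ΔP_B/P̄_B) = (-1243/4876.5)/(-4.03/30.31) ≈ 1.92.
ε > 0: beef and pork are substitutes.

1.92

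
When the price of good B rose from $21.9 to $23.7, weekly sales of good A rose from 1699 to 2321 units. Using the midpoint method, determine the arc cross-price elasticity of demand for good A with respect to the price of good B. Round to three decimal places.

3.920

ΔQ_A = 2321 − 1699 = 622; ΔP_B = 23.7 − 21.9 = 1.8.
Midpoints: Q̄_A = 2010.0, P̄_B = 22.80.
ε = (ΔQ_A/Q̄_A)/(ΔP_B/P̄_B) = (622/2010.0)/(1.8/22.80) ≈ 3.920.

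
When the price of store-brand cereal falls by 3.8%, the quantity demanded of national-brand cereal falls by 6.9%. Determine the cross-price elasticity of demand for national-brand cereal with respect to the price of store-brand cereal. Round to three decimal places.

1.816

ε = (%ΔQ of national-brand cereal) / (%ΔP of store-brand cereal) = (-6.9%) / (-3.8%) ≈ 1.816.
Positive cross-price elasticity: substitutes.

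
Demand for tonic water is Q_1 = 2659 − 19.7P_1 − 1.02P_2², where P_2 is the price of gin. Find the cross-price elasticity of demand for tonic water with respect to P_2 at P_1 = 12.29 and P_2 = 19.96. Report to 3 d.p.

At P_1 = 12.29 and P_2 = 19.96: Q_1 = 2010.517.
∂Q_1/∂P_2 = -2.04P_2 = -2.04(19.96) = -40.7184.
ε = (∂Q_1/∂P_2)(P_2/Q_1) = -40.7184 × (19.96/2010.517) ≈ -0.404.
ε < 0: complements.

-0.404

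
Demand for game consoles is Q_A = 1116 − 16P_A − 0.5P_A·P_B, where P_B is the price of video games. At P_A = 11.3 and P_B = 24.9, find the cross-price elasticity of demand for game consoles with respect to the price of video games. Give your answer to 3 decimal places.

At P_A = 11.3 and P_B = 24.9: Q_A = 794.515.
∂Q_A/∂P_B = -0.5P_A = -0.5(11.3) = -5.6500.
ε = (∂Q_A/∂P_B)(P_B/Q_A) = -5.6500 × (24.9/794.515) ≈ -0.177.

-0.177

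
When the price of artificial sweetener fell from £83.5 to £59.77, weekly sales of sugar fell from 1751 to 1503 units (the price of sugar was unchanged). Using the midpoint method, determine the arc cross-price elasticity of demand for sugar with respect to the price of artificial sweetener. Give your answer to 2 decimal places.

ΔQ_A = 1503 − 1751 = -248; ΔP_B = 59.77 − 83.5 = -23.73.
Midpoints: Q̄_A = 1627.0, P̄_B = 71.64.
ε = (ΔQ_A/Q̄_A)/(ΔP_B/P̄_B) = (-248/1627.0)/(-23.73/71.64) ≈ 0.46.
ε > 0: sugar and artificial sweetener are substitutes.

0.46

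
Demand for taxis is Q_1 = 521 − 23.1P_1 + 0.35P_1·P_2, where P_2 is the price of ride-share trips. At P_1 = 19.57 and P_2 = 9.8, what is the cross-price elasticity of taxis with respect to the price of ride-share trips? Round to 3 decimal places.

At P_1 = 19.57 and P_2 = 9.8: Q_1 = 136.058.
∂Q_1/∂P_2 = 0.35P_1 = 0.35(19.57) = 6.8495.
ε = (∂Q_1/∂P_2)(P_2/Q_1) = 6.8495 × (9.8/136.058) ≈ 0.493.

0.493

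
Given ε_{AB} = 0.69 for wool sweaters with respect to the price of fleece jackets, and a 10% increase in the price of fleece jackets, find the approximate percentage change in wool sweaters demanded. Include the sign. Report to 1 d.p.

%ΔQ ≈ ε × %ΔP of fleece jackets = 0.69 × (10%) = 6.9%.

6.9%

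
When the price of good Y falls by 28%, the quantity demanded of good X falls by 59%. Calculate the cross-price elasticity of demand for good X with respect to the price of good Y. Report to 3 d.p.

ε = (%ΔQ of good X) / (%ΔP of good Y) = (-59%) / (-28%) ≈ 2.107.
Positive cross-price elasticity: substitutes.

2.107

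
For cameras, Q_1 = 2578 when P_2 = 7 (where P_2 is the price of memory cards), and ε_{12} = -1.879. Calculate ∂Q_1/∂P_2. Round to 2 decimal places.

-692.01

ε = (∂Q_1/∂P_2)·(P_2/Q_1) ⇒ ∂Q_1/∂P_2 = ε·Q_1/P_2 = -1.879 × 2578/7 ≈ -692.01.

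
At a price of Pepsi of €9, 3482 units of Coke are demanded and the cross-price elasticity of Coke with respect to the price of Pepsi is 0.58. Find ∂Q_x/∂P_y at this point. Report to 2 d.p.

224.40

ε = (∂Q_x/∂P_y)·(P_y/Q_x) ⇒ ∂Q_x/∂P_y = ε·Q_x/P_y = 0.58 × 3482/9 ≈ 224.40.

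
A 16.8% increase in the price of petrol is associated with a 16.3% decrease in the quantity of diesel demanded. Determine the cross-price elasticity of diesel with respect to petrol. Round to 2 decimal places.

-0.97

ε = (%ΔQ of diesel) / (%ΔP of petrol) = (-16.3%) / (16.8%) ≈ -0.97.
Negative cross-price elasticity: complements.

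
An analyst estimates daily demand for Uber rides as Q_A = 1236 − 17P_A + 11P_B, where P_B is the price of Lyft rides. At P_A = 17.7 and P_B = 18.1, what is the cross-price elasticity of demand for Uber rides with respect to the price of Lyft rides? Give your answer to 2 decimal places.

0.18

At P_A = 17.7 and P_B = 18.1: Q_A = 1134.2.
∂Q_A/∂P_B = 11.
ε = (∂Q_A/∂P_B)(P_B/Q_A) = 11 × (18.1/1134.2) ≈ 0.18.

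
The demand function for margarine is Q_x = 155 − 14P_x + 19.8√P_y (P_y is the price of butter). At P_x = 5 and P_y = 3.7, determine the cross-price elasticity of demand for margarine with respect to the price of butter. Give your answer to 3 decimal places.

0.155

At P_x = 5 and P_y = 3.7: Q_x = 123.086.
∂Q_x/∂P_y = 19.8/(2√P_y) = 19.8/(2√3.7) = 5.1468.
ε = (∂Q_x/∂P_y)(P_y/Q_x) = 5.1468 × (3.7/123.086) ≈ 0.155.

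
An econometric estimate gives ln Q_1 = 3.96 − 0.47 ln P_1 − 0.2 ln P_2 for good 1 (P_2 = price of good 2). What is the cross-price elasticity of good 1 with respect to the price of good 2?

In a log-linear (constant-elasticity) demand function, the coefficient on ln P_2 is the cross-price elasticity.
ε = -0.20. Negative, so good 1 and good 2 are complements.

-0.20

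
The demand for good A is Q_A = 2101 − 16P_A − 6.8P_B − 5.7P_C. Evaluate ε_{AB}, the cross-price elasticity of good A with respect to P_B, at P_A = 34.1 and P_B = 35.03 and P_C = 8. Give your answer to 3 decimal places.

At P_A = 34.1 and P_B = 35.03 and P_C = 8: Q_A = 1271.596.
∂Q_A/∂P_B = -6.8.
ε = (∂Q_A/∂P_B)(P_B/Q_A) = -6.8 × (35.03/1271.596) ≈ -0.187.
Since ε < 0, good A and good B are complements.

-0.187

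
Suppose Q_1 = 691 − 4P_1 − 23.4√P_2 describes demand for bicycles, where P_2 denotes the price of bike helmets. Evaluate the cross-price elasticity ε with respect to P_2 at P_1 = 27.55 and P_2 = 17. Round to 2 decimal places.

-0.10

At P_1 = 27.55 and P_2 = 17: Q_1 = 484.319.
∂Q_1/∂P_2 = -23.4/(2√P_2) = -23.4/(2√17) = -2.8377.
ε = (∂Q_1/∂P_2)(P_2/Q_1) = -2.8377 × (17/484.319) ≈ -0.10.
ε < 0: complements.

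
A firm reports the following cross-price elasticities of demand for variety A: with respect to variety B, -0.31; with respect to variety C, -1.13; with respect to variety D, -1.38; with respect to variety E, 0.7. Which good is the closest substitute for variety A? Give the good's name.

Substitutes have ε > 0. Among the positive values, 0.7 (variety E) is largest.

variety E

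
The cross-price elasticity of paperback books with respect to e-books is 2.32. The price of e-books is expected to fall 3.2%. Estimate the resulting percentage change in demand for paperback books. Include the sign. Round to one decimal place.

%ΔQ ≈ ε × %ΔP of e-books = 2.32 × (-3.2%) = -7.4%.
Demand for paperback books falls by about 7.4%.

-7.4%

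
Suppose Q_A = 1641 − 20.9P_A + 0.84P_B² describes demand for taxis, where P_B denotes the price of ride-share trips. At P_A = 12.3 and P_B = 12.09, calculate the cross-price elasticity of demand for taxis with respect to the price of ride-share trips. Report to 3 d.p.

0.163

At P_A = 12.3 and P_B = 12.09: Q_A = 1506.711.
∂Q_A/∂P_B = 1.68P_B = 1.68(12.09) = 20.3112.
ε = (∂Q_A/∂P_B)(P_B/Q_A) = 20.3112 × (12.09/1506.711) ≈ 0.163.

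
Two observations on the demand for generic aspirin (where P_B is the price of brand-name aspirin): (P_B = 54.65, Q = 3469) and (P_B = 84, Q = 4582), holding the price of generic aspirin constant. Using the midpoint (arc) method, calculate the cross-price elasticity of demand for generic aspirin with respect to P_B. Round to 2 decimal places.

ΔQ_A = 4582 − 3469 = 1113; ΔP_B = 84 − 54.65 = 29.35.
Midpoints: Q̄_A = 4025.5, P̄_B = 69.33.
ε = (ΔQ_A/Q̄_A)/(ΔP_B/P̄_B) = (1113/4025.5)/(29.35/69.33) ≈ 0.65.
ε > 0: generic aspirin and brand-name aspirin are substitutes.

0.65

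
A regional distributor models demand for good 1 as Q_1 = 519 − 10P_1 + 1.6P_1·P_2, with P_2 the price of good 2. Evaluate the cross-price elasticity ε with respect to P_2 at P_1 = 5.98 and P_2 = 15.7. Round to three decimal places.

At P_1 = 5.98 and P_2 = 15.7: Q_1 = 609.418.
∂Q_1/∂P_2 = 1.6P_1 = 1.6(5.98) = 9.5680.
ε = (∂Q_1/∂P_2)(P_2/Q_1) = 9.5680 × (15.7/609.418) ≈ 0.246.

0.246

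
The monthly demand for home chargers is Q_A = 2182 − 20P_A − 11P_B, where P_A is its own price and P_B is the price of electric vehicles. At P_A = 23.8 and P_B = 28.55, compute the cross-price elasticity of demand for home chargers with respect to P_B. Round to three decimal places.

At P_A = 23.8 and P_B = 28.55: Q_A = 1391.95.
∂Q_A/∂P_B = -11.
ε = (∂Q_A/∂P_B)(P_B/Q_A) = -11 × (28.55/1391.95) ≈ -0.226.

-0.226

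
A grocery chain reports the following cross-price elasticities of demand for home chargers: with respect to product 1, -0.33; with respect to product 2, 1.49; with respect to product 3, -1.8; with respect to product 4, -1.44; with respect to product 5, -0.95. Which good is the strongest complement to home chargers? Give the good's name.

Complements have ε < 0. The most negative value is -1.8 (product 3).

product 3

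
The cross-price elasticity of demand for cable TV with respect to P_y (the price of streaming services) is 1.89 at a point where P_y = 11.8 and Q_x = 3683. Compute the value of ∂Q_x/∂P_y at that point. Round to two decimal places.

ε = (∂Q_x/∂P_y)·(P_y/Q_x) ⇒ ∂Q_x/∂P_y = ε·Q_x/P_y = 1.89 × 3683/11.8 ≈ 589.90.

589.90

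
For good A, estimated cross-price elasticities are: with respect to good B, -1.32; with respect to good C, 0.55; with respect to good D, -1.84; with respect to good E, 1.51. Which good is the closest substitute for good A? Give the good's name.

good E

Substitutes have ε > 0. Among the positive values, 1.51 (good E) is largest.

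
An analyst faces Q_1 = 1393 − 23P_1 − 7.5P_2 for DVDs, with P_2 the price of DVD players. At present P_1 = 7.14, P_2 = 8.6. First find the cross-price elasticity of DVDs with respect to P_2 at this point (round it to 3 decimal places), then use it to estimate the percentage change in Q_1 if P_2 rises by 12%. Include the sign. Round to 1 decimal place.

-0.7%

At P_1 = 7.14, P_2 = 8.6: Q_1 = 1164.28.
∂Q_1/∂P_2 = -7.5.
ε = (∂Q_1/∂P_2)(P_2/Q_1) = -7.5000 × 8.6/1164.28 ≈ -0.055.
%ΔQ_1 ≈ ε × %ΔP_2 = -0.055 × (12%) = -0.7%.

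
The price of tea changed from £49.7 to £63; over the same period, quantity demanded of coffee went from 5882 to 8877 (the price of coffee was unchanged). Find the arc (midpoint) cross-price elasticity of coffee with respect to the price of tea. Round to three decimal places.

ΔQ_A = 8877 − 5882 = 2995; ΔP_B = 63 − 49.7 = 13.3.
Midpoints: Q̄_A = 7379.5, P̄_B = 56.35.
ε = (ΔQ_A/Q̄_A)/(ΔP_B/P̄_B) = (2995/7379.5)/(13.3/56.35) ≈ 1.720.

1.720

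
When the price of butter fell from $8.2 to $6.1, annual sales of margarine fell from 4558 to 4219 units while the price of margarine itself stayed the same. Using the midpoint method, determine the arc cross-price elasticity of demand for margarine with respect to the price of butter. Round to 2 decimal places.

0.26

ΔQ_A = 4219 − 4558 = -339; ΔP_B = 6.1 − 8.2 = -2.1.
Midpoints: Q̄_A = 4388.5, P̄_B = 7.15.
ε = (ΔQ_A/Q̄_A)/(ΔP_B/P̄_B) = (-339/4388.5)/(-2.1/7.15) ≈ 0.26.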